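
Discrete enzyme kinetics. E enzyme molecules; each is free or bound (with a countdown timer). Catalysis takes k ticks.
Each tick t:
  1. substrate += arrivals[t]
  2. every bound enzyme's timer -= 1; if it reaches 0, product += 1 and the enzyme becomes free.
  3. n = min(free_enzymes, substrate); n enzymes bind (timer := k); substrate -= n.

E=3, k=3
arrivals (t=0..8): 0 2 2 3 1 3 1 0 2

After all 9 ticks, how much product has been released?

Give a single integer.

Answer: 6

Derivation:
t=0: arr=0 -> substrate=0 bound=0 product=0
t=1: arr=2 -> substrate=0 bound=2 product=0
t=2: arr=2 -> substrate=1 bound=3 product=0
t=3: arr=3 -> substrate=4 bound=3 product=0
t=4: arr=1 -> substrate=3 bound=3 product=2
t=5: arr=3 -> substrate=5 bound=3 product=3
t=6: arr=1 -> substrate=6 bound=3 product=3
t=7: arr=0 -> substrate=4 bound=3 product=5
t=8: arr=2 -> substrate=5 bound=3 product=6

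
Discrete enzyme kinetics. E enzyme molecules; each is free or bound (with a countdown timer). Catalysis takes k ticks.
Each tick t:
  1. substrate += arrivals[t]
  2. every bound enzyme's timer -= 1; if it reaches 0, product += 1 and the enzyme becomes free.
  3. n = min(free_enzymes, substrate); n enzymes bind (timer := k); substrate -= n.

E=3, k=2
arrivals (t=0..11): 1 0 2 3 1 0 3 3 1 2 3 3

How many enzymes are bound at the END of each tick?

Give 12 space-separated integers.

t=0: arr=1 -> substrate=0 bound=1 product=0
t=1: arr=0 -> substrate=0 bound=1 product=0
t=2: arr=2 -> substrate=0 bound=2 product=1
t=3: arr=3 -> substrate=2 bound=3 product=1
t=4: arr=1 -> substrate=1 bound=3 product=3
t=5: arr=0 -> substrate=0 bound=3 product=4
t=6: arr=3 -> substrate=1 bound=3 product=6
t=7: arr=3 -> substrate=3 bound=3 product=7
t=8: arr=1 -> substrate=2 bound=3 product=9
t=9: arr=2 -> substrate=3 bound=3 product=10
t=10: arr=3 -> substrate=4 bound=3 product=12
t=11: arr=3 -> substrate=6 bound=3 product=13

Answer: 1 1 2 3 3 3 3 3 3 3 3 3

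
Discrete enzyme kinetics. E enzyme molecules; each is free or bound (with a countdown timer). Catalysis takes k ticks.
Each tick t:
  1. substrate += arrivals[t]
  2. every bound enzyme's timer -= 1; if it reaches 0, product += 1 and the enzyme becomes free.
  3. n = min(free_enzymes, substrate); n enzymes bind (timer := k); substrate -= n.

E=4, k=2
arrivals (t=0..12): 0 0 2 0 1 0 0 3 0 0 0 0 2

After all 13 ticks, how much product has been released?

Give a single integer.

Answer: 6

Derivation:
t=0: arr=0 -> substrate=0 bound=0 product=0
t=1: arr=0 -> substrate=0 bound=0 product=0
t=2: arr=2 -> substrate=0 bound=2 product=0
t=3: arr=0 -> substrate=0 bound=2 product=0
t=4: arr=1 -> substrate=0 bound=1 product=2
t=5: arr=0 -> substrate=0 bound=1 product=2
t=6: arr=0 -> substrate=0 bound=0 product=3
t=7: arr=3 -> substrate=0 bound=3 product=3
t=8: arr=0 -> substrate=0 bound=3 product=3
t=9: arr=0 -> substrate=0 bound=0 product=6
t=10: arr=0 -> substrate=0 bound=0 product=6
t=11: arr=0 -> substrate=0 bound=0 product=6
t=12: arr=2 -> substrate=0 bound=2 product=6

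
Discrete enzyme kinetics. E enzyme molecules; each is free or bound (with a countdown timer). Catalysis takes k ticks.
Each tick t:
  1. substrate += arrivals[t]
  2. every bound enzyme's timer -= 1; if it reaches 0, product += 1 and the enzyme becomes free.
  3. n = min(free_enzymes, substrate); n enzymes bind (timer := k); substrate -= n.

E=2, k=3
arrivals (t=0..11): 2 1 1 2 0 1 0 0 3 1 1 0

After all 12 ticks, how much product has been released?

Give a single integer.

t=0: arr=2 -> substrate=0 bound=2 product=0
t=1: arr=1 -> substrate=1 bound=2 product=0
t=2: arr=1 -> substrate=2 bound=2 product=0
t=3: arr=2 -> substrate=2 bound=2 product=2
t=4: arr=0 -> substrate=2 bound=2 product=2
t=5: arr=1 -> substrate=3 bound=2 product=2
t=6: arr=0 -> substrate=1 bound=2 product=4
t=7: arr=0 -> substrate=1 bound=2 product=4
t=8: arr=3 -> substrate=4 bound=2 product=4
t=9: arr=1 -> substrate=3 bound=2 product=6
t=10: arr=1 -> substrate=4 bound=2 product=6
t=11: arr=0 -> substrate=4 bound=2 product=6

Answer: 6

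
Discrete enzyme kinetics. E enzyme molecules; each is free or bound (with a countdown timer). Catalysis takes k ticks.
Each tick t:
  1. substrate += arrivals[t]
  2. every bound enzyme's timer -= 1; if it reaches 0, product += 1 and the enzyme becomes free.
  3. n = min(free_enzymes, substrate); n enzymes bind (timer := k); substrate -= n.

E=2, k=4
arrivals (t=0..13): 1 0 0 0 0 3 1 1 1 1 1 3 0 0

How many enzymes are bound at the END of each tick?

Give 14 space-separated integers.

t=0: arr=1 -> substrate=0 bound=1 product=0
t=1: arr=0 -> substrate=0 bound=1 product=0
t=2: arr=0 -> substrate=0 bound=1 product=0
t=3: arr=0 -> substrate=0 bound=1 product=0
t=4: arr=0 -> substrate=0 bound=0 product=1
t=5: arr=3 -> substrate=1 bound=2 product=1
t=6: arr=1 -> substrate=2 bound=2 product=1
t=7: arr=1 -> substrate=3 bound=2 product=1
t=8: arr=1 -> substrate=4 bound=2 product=1
t=9: arr=1 -> substrate=3 bound=2 product=3
t=10: arr=1 -> substrate=4 bound=2 product=3
t=11: arr=3 -> substrate=7 bound=2 product=3
t=12: arr=0 -> substrate=7 bound=2 product=3
t=13: arr=0 -> substrate=5 bound=2 product=5

Answer: 1 1 1 1 0 2 2 2 2 2 2 2 2 2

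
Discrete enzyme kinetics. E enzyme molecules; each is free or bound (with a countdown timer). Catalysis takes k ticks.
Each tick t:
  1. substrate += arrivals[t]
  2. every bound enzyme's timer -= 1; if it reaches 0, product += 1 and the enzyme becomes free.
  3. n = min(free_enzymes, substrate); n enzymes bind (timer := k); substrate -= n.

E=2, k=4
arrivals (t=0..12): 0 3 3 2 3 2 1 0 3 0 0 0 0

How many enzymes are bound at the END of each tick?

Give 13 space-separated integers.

Answer: 0 2 2 2 2 2 2 2 2 2 2 2 2

Derivation:
t=0: arr=0 -> substrate=0 bound=0 product=0
t=1: arr=3 -> substrate=1 bound=2 product=0
t=2: arr=3 -> substrate=4 bound=2 product=0
t=3: arr=2 -> substrate=6 bound=2 product=0
t=4: arr=3 -> substrate=9 bound=2 product=0
t=5: arr=2 -> substrate=9 bound=2 product=2
t=6: arr=1 -> substrate=10 bound=2 product=2
t=7: arr=0 -> substrate=10 bound=2 product=2
t=8: arr=3 -> substrate=13 bound=2 product=2
t=9: arr=0 -> substrate=11 bound=2 product=4
t=10: arr=0 -> substrate=11 bound=2 product=4
t=11: arr=0 -> substrate=11 bound=2 product=4
t=12: arr=0 -> substrate=11 bound=2 product=4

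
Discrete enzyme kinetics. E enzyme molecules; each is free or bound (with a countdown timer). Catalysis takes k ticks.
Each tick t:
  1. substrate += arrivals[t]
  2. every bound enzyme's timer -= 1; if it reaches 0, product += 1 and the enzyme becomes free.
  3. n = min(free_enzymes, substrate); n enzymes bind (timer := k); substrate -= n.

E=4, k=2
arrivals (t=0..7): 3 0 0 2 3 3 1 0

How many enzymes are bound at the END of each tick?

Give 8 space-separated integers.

Answer: 3 3 0 2 4 4 4 3

Derivation:
t=0: arr=3 -> substrate=0 bound=3 product=0
t=1: arr=0 -> substrate=0 bound=3 product=0
t=2: arr=0 -> substrate=0 bound=0 product=3
t=3: arr=2 -> substrate=0 bound=2 product=3
t=4: arr=3 -> substrate=1 bound=4 product=3
t=5: arr=3 -> substrate=2 bound=4 product=5
t=6: arr=1 -> substrate=1 bound=4 product=7
t=7: arr=0 -> substrate=0 bound=3 product=9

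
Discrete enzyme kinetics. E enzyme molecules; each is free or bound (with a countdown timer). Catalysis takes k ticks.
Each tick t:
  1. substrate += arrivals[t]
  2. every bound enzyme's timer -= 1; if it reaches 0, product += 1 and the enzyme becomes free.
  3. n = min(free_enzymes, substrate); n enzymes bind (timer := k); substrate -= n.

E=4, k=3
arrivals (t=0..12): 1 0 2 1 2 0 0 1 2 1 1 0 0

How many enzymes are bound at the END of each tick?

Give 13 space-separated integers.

t=0: arr=1 -> substrate=0 bound=1 product=0
t=1: arr=0 -> substrate=0 bound=1 product=0
t=2: arr=2 -> substrate=0 bound=3 product=0
t=3: arr=1 -> substrate=0 bound=3 product=1
t=4: arr=2 -> substrate=1 bound=4 product=1
t=5: arr=0 -> substrate=0 bound=3 product=3
t=6: arr=0 -> substrate=0 bound=2 product=4
t=7: arr=1 -> substrate=0 bound=2 product=5
t=8: arr=2 -> substrate=0 bound=3 product=6
t=9: arr=1 -> substrate=0 bound=4 product=6
t=10: arr=1 -> substrate=0 bound=4 product=7
t=11: arr=0 -> substrate=0 bound=2 product=9
t=12: arr=0 -> substrate=0 bound=1 product=10

Answer: 1 1 3 3 4 3 2 2 3 4 4 2 1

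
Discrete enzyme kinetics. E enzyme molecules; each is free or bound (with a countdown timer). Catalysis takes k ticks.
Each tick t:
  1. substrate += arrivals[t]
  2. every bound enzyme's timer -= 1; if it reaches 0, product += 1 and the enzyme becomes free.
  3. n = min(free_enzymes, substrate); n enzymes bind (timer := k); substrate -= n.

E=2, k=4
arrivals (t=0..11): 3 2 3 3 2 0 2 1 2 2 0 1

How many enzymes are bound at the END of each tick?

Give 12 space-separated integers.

Answer: 2 2 2 2 2 2 2 2 2 2 2 2

Derivation:
t=0: arr=3 -> substrate=1 bound=2 product=0
t=1: arr=2 -> substrate=3 bound=2 product=0
t=2: arr=3 -> substrate=6 bound=2 product=0
t=3: arr=3 -> substrate=9 bound=2 product=0
t=4: arr=2 -> substrate=9 bound=2 product=2
t=5: arr=0 -> substrate=9 bound=2 product=2
t=6: arr=2 -> substrate=11 bound=2 product=2
t=7: arr=1 -> substrate=12 bound=2 product=2
t=8: arr=2 -> substrate=12 bound=2 product=4
t=9: arr=2 -> substrate=14 bound=2 product=4
t=10: arr=0 -> substrate=14 bound=2 product=4
t=11: arr=1 -> substrate=15 bound=2 product=4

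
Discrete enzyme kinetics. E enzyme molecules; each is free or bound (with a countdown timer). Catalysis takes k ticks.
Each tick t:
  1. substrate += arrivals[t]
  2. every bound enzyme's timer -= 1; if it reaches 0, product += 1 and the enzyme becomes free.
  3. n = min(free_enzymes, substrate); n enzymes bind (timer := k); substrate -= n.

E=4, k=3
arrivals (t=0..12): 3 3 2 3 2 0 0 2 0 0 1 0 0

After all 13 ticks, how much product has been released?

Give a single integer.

t=0: arr=3 -> substrate=0 bound=3 product=0
t=1: arr=3 -> substrate=2 bound=4 product=0
t=2: arr=2 -> substrate=4 bound=4 product=0
t=3: arr=3 -> substrate=4 bound=4 product=3
t=4: arr=2 -> substrate=5 bound=4 product=4
t=5: arr=0 -> substrate=5 bound=4 product=4
t=6: arr=0 -> substrate=2 bound=4 product=7
t=7: arr=2 -> substrate=3 bound=4 product=8
t=8: arr=0 -> substrate=3 bound=4 product=8
t=9: arr=0 -> substrate=0 bound=4 product=11
t=10: arr=1 -> substrate=0 bound=4 product=12
t=11: arr=0 -> substrate=0 bound=4 product=12
t=12: arr=0 -> substrate=0 bound=1 product=15

Answer: 15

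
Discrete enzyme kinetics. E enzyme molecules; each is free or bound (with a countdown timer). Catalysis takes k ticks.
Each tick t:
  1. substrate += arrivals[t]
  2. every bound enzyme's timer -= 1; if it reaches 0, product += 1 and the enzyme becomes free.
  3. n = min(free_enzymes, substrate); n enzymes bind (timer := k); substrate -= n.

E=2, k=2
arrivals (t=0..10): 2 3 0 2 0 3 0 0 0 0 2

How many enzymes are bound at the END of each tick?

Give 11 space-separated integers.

t=0: arr=2 -> substrate=0 bound=2 product=0
t=1: arr=3 -> substrate=3 bound=2 product=0
t=2: arr=0 -> substrate=1 bound=2 product=2
t=3: arr=2 -> substrate=3 bound=2 product=2
t=4: arr=0 -> substrate=1 bound=2 product=4
t=5: arr=3 -> substrate=4 bound=2 product=4
t=6: arr=0 -> substrate=2 bound=2 product=6
t=7: arr=0 -> substrate=2 bound=2 product=6
t=8: arr=0 -> substrate=0 bound=2 product=8
t=9: arr=0 -> substrate=0 bound=2 product=8
t=10: arr=2 -> substrate=0 bound=2 product=10

Answer: 2 2 2 2 2 2 2 2 2 2 2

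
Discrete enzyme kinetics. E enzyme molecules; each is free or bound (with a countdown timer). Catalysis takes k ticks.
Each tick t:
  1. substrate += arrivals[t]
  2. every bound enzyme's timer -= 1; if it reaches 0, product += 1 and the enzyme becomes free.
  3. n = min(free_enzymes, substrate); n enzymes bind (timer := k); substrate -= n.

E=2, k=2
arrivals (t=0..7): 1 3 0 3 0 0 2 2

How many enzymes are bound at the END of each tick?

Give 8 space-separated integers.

Answer: 1 2 2 2 2 2 2 2

Derivation:
t=0: arr=1 -> substrate=0 bound=1 product=0
t=1: arr=3 -> substrate=2 bound=2 product=0
t=2: arr=0 -> substrate=1 bound=2 product=1
t=3: arr=3 -> substrate=3 bound=2 product=2
t=4: arr=0 -> substrate=2 bound=2 product=3
t=5: arr=0 -> substrate=1 bound=2 product=4
t=6: arr=2 -> substrate=2 bound=2 product=5
t=7: arr=2 -> substrate=3 bound=2 product=6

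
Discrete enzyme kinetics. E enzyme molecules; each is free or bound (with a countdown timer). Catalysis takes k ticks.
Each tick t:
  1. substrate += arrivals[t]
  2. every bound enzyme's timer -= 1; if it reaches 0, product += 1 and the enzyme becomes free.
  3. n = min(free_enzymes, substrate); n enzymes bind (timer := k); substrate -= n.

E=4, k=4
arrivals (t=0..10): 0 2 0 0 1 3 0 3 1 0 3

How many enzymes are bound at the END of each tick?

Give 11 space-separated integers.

Answer: 0 2 2 2 3 4 4 4 4 4 4

Derivation:
t=0: arr=0 -> substrate=0 bound=0 product=0
t=1: arr=2 -> substrate=0 bound=2 product=0
t=2: arr=0 -> substrate=0 bound=2 product=0
t=3: arr=0 -> substrate=0 bound=2 product=0
t=4: arr=1 -> substrate=0 bound=3 product=0
t=5: arr=3 -> substrate=0 bound=4 product=2
t=6: arr=0 -> substrate=0 bound=4 product=2
t=7: arr=3 -> substrate=3 bound=4 product=2
t=8: arr=1 -> substrate=3 bound=4 product=3
t=9: arr=0 -> substrate=0 bound=4 product=6
t=10: arr=3 -> substrate=3 bound=4 product=6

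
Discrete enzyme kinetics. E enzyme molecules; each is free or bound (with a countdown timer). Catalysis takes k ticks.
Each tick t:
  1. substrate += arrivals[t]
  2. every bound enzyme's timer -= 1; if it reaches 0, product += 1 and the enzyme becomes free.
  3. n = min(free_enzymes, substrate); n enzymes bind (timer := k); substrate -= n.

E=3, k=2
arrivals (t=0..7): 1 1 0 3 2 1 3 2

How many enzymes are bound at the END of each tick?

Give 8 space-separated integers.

Answer: 1 2 1 3 3 3 3 3

Derivation:
t=0: arr=1 -> substrate=0 bound=1 product=0
t=1: arr=1 -> substrate=0 bound=2 product=0
t=2: arr=0 -> substrate=0 bound=1 product=1
t=3: arr=3 -> substrate=0 bound=3 product=2
t=4: arr=2 -> substrate=2 bound=3 product=2
t=5: arr=1 -> substrate=0 bound=3 product=5
t=6: arr=3 -> substrate=3 bound=3 product=5
t=7: arr=2 -> substrate=2 bound=3 product=8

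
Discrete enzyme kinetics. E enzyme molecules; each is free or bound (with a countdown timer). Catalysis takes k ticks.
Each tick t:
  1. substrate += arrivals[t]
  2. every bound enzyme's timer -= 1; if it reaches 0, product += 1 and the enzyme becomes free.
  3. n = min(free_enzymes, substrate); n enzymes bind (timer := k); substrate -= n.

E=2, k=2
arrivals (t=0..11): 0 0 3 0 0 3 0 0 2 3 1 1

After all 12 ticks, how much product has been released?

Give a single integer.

Answer: 8

Derivation:
t=0: arr=0 -> substrate=0 bound=0 product=0
t=1: arr=0 -> substrate=0 bound=0 product=0
t=2: arr=3 -> substrate=1 bound=2 product=0
t=3: arr=0 -> substrate=1 bound=2 product=0
t=4: arr=0 -> substrate=0 bound=1 product=2
t=5: arr=3 -> substrate=2 bound=2 product=2
t=6: arr=0 -> substrate=1 bound=2 product=3
t=7: arr=0 -> substrate=0 bound=2 product=4
t=8: arr=2 -> substrate=1 bound=2 product=5
t=9: arr=3 -> substrate=3 bound=2 product=6
t=10: arr=1 -> substrate=3 bound=2 product=7
t=11: arr=1 -> substrate=3 bound=2 product=8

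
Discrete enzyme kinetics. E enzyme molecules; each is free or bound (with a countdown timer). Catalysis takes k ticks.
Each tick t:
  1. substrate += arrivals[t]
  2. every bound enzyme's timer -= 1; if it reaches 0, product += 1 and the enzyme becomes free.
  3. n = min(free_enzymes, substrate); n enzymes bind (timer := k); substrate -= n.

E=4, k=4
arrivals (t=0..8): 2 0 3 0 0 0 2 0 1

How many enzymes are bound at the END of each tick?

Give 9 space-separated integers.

t=0: arr=2 -> substrate=0 bound=2 product=0
t=1: arr=0 -> substrate=0 bound=2 product=0
t=2: arr=3 -> substrate=1 bound=4 product=0
t=3: arr=0 -> substrate=1 bound=4 product=0
t=4: arr=0 -> substrate=0 bound=3 product=2
t=5: arr=0 -> substrate=0 bound=3 product=2
t=6: arr=2 -> substrate=0 bound=3 product=4
t=7: arr=0 -> substrate=0 bound=3 product=4
t=8: arr=1 -> substrate=0 bound=3 product=5

Answer: 2 2 4 4 3 3 3 3 3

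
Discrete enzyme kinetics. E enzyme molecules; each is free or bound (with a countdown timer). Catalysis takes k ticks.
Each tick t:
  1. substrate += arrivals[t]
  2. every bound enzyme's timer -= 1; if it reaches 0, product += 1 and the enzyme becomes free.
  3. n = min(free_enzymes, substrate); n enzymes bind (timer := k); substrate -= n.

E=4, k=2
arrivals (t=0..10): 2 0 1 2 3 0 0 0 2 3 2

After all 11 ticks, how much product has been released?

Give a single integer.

Answer: 10

Derivation:
t=0: arr=2 -> substrate=0 bound=2 product=0
t=1: arr=0 -> substrate=0 bound=2 product=0
t=2: arr=1 -> substrate=0 bound=1 product=2
t=3: arr=2 -> substrate=0 bound=3 product=2
t=4: arr=3 -> substrate=1 bound=4 product=3
t=5: arr=0 -> substrate=0 bound=3 product=5
t=6: arr=0 -> substrate=0 bound=1 product=7
t=7: arr=0 -> substrate=0 bound=0 product=8
t=8: arr=2 -> substrate=0 bound=2 product=8
t=9: arr=3 -> substrate=1 bound=4 product=8
t=10: arr=2 -> substrate=1 bound=4 product=10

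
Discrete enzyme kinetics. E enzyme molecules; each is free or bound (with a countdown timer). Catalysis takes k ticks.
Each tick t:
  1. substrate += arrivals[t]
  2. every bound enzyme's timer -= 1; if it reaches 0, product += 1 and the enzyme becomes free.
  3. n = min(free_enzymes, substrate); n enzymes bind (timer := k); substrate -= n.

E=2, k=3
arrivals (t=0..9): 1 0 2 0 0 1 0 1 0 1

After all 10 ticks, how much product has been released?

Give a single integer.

t=0: arr=1 -> substrate=0 bound=1 product=0
t=1: arr=0 -> substrate=0 bound=1 product=0
t=2: arr=2 -> substrate=1 bound=2 product=0
t=3: arr=0 -> substrate=0 bound=2 product=1
t=4: arr=0 -> substrate=0 bound=2 product=1
t=5: arr=1 -> substrate=0 bound=2 product=2
t=6: arr=0 -> substrate=0 bound=1 product=3
t=7: arr=1 -> substrate=0 bound=2 product=3
t=8: arr=0 -> substrate=0 bound=1 product=4
t=9: arr=1 -> substrate=0 bound=2 product=4

Answer: 4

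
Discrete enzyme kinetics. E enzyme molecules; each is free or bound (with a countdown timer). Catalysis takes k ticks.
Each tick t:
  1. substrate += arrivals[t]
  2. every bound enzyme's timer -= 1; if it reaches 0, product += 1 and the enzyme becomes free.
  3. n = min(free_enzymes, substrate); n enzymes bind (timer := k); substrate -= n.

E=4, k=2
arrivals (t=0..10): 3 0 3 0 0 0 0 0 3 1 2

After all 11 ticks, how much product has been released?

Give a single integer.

Answer: 9

Derivation:
t=0: arr=3 -> substrate=0 bound=3 product=0
t=1: arr=0 -> substrate=0 bound=3 product=0
t=2: arr=3 -> substrate=0 bound=3 product=3
t=3: arr=0 -> substrate=0 bound=3 product=3
t=4: arr=0 -> substrate=0 bound=0 product=6
t=5: arr=0 -> substrate=0 bound=0 product=6
t=6: arr=0 -> substrate=0 bound=0 product=6
t=7: arr=0 -> substrate=0 bound=0 product=6
t=8: arr=3 -> substrate=0 bound=3 product=6
t=9: arr=1 -> substrate=0 bound=4 product=6
t=10: arr=2 -> substrate=0 bound=3 product=9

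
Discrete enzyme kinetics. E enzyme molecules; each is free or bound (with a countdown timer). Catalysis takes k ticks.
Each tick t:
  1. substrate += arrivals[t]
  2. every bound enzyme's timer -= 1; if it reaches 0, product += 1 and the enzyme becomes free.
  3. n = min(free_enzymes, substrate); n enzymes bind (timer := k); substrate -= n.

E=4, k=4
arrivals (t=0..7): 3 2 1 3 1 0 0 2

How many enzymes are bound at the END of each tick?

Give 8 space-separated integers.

t=0: arr=3 -> substrate=0 bound=3 product=0
t=1: arr=2 -> substrate=1 bound=4 product=0
t=2: arr=1 -> substrate=2 bound=4 product=0
t=3: arr=3 -> substrate=5 bound=4 product=0
t=4: arr=1 -> substrate=3 bound=4 product=3
t=5: arr=0 -> substrate=2 bound=4 product=4
t=6: arr=0 -> substrate=2 bound=4 product=4
t=7: arr=2 -> substrate=4 bound=4 product=4

Answer: 3 4 4 4 4 4 4 4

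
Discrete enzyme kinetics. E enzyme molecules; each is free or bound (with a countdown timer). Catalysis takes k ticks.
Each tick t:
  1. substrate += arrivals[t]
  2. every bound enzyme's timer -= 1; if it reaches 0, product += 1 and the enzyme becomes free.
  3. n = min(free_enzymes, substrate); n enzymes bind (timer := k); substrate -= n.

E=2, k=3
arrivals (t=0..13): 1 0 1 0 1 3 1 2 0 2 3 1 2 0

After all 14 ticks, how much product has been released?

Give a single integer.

t=0: arr=1 -> substrate=0 bound=1 product=0
t=1: arr=0 -> substrate=0 bound=1 product=0
t=2: arr=1 -> substrate=0 bound=2 product=0
t=3: arr=0 -> substrate=0 bound=1 product=1
t=4: arr=1 -> substrate=0 bound=2 product=1
t=5: arr=3 -> substrate=2 bound=2 product=2
t=6: arr=1 -> substrate=3 bound=2 product=2
t=7: arr=2 -> substrate=4 bound=2 product=3
t=8: arr=0 -> substrate=3 bound=2 product=4
t=9: arr=2 -> substrate=5 bound=2 product=4
t=10: arr=3 -> substrate=7 bound=2 product=5
t=11: arr=1 -> substrate=7 bound=2 product=6
t=12: arr=2 -> substrate=9 bound=2 product=6
t=13: arr=0 -> substrate=8 bound=2 product=7

Answer: 7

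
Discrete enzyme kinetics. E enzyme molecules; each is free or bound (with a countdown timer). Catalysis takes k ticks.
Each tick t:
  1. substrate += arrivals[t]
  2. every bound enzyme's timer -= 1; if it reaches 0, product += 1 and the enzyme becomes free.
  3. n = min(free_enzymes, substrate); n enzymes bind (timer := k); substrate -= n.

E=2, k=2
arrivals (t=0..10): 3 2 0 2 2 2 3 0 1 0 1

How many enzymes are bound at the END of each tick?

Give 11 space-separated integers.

t=0: arr=3 -> substrate=1 bound=2 product=0
t=1: arr=2 -> substrate=3 bound=2 product=0
t=2: arr=0 -> substrate=1 bound=2 product=2
t=3: arr=2 -> substrate=3 bound=2 product=2
t=4: arr=2 -> substrate=3 bound=2 product=4
t=5: arr=2 -> substrate=5 bound=2 product=4
t=6: arr=3 -> substrate=6 bound=2 product=6
t=7: arr=0 -> substrate=6 bound=2 product=6
t=8: arr=1 -> substrate=5 bound=2 product=8
t=9: arr=0 -> substrate=5 bound=2 product=8
t=10: arr=1 -> substrate=4 bound=2 product=10

Answer: 2 2 2 2 2 2 2 2 2 2 2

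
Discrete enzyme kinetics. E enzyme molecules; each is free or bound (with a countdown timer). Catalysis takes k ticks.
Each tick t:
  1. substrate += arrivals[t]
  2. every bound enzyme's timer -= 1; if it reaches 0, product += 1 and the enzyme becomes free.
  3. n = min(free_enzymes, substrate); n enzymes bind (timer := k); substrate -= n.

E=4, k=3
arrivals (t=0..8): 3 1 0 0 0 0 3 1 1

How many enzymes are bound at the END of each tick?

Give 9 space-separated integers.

Answer: 3 4 4 1 0 0 3 4 4

Derivation:
t=0: arr=3 -> substrate=0 bound=3 product=0
t=1: arr=1 -> substrate=0 bound=4 product=0
t=2: arr=0 -> substrate=0 bound=4 product=0
t=3: arr=0 -> substrate=0 bound=1 product=3
t=4: arr=0 -> substrate=0 bound=0 product=4
t=5: arr=0 -> substrate=0 bound=0 product=4
t=6: arr=3 -> substrate=0 bound=3 product=4
t=7: arr=1 -> substrate=0 bound=4 product=4
t=8: arr=1 -> substrate=1 bound=4 product=4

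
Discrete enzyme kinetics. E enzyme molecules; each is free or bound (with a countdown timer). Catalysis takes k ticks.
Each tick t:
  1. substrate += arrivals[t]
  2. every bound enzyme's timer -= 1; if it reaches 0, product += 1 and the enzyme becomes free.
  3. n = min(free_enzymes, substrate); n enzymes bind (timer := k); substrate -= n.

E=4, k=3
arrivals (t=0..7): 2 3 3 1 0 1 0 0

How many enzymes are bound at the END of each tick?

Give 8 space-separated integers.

Answer: 2 4 4 4 4 4 4 2

Derivation:
t=0: arr=2 -> substrate=0 bound=2 product=0
t=1: arr=3 -> substrate=1 bound=4 product=0
t=2: arr=3 -> substrate=4 bound=4 product=0
t=3: arr=1 -> substrate=3 bound=4 product=2
t=4: arr=0 -> substrate=1 bound=4 product=4
t=5: arr=1 -> substrate=2 bound=4 product=4
t=6: arr=0 -> substrate=0 bound=4 product=6
t=7: arr=0 -> substrate=0 bound=2 product=8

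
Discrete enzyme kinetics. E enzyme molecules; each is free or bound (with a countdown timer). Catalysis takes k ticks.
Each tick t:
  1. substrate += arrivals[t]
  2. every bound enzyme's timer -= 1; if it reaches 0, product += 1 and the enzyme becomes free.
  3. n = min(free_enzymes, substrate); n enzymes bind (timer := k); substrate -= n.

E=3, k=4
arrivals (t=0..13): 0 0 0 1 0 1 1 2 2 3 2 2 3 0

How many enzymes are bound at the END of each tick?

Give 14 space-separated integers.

t=0: arr=0 -> substrate=0 bound=0 product=0
t=1: arr=0 -> substrate=0 bound=0 product=0
t=2: arr=0 -> substrate=0 bound=0 product=0
t=3: arr=1 -> substrate=0 bound=1 product=0
t=4: arr=0 -> substrate=0 bound=1 product=0
t=5: arr=1 -> substrate=0 bound=2 product=0
t=6: arr=1 -> substrate=0 bound=3 product=0
t=7: arr=2 -> substrate=1 bound=3 product=1
t=8: arr=2 -> substrate=3 bound=3 product=1
t=9: arr=3 -> substrate=5 bound=3 product=2
t=10: arr=2 -> substrate=6 bound=3 product=3
t=11: arr=2 -> substrate=7 bound=3 product=4
t=12: arr=3 -> substrate=10 bound=3 product=4
t=13: arr=0 -> substrate=9 bound=3 product=5

Answer: 0 0 0 1 1 2 3 3 3 3 3 3 3 3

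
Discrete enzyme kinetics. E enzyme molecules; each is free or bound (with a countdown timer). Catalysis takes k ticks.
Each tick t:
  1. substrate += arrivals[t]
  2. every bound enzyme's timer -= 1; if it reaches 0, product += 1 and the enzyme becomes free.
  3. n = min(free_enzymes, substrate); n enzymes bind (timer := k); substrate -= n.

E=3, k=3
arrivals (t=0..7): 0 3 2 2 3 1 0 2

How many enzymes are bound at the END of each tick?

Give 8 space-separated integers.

Answer: 0 3 3 3 3 3 3 3

Derivation:
t=0: arr=0 -> substrate=0 bound=0 product=0
t=1: arr=3 -> substrate=0 bound=3 product=0
t=2: arr=2 -> substrate=2 bound=3 product=0
t=3: arr=2 -> substrate=4 bound=3 product=0
t=4: arr=3 -> substrate=4 bound=3 product=3
t=5: arr=1 -> substrate=5 bound=3 product=3
t=6: arr=0 -> substrate=5 bound=3 product=3
t=7: arr=2 -> substrate=4 bound=3 product=6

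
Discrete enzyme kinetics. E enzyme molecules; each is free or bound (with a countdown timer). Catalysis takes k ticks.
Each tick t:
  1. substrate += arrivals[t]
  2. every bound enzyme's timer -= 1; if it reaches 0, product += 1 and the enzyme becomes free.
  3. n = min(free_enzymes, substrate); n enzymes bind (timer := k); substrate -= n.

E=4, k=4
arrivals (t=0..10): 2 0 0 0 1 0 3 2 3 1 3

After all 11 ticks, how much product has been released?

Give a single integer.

Answer: 6

Derivation:
t=0: arr=2 -> substrate=0 bound=2 product=0
t=1: arr=0 -> substrate=0 bound=2 product=0
t=2: arr=0 -> substrate=0 bound=2 product=0
t=3: arr=0 -> substrate=0 bound=2 product=0
t=4: arr=1 -> substrate=0 bound=1 product=2
t=5: arr=0 -> substrate=0 bound=1 product=2
t=6: arr=3 -> substrate=0 bound=4 product=2
t=7: arr=2 -> substrate=2 bound=4 product=2
t=8: arr=3 -> substrate=4 bound=4 product=3
t=9: arr=1 -> substrate=5 bound=4 product=3
t=10: arr=3 -> substrate=5 bound=4 product=6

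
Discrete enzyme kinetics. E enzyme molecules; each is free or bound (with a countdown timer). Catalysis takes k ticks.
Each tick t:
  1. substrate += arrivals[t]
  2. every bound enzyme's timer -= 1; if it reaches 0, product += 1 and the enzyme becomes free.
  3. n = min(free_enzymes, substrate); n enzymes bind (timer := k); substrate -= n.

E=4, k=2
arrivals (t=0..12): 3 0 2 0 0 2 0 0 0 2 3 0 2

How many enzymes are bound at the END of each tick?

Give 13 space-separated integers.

t=0: arr=3 -> substrate=0 bound=3 product=0
t=1: arr=0 -> substrate=0 bound=3 product=0
t=2: arr=2 -> substrate=0 bound=2 product=3
t=3: arr=0 -> substrate=0 bound=2 product=3
t=4: arr=0 -> substrate=0 bound=0 product=5
t=5: arr=2 -> substrate=0 bound=2 product=5
t=6: arr=0 -> substrate=0 bound=2 product=5
t=7: arr=0 -> substrate=0 bound=0 product=7
t=8: arr=0 -> substrate=0 bound=0 product=7
t=9: arr=2 -> substrate=0 bound=2 product=7
t=10: arr=3 -> substrate=1 bound=4 product=7
t=11: arr=0 -> substrate=0 bound=3 product=9
t=12: arr=2 -> substrate=0 bound=3 product=11

Answer: 3 3 2 2 0 2 2 0 0 2 4 3 3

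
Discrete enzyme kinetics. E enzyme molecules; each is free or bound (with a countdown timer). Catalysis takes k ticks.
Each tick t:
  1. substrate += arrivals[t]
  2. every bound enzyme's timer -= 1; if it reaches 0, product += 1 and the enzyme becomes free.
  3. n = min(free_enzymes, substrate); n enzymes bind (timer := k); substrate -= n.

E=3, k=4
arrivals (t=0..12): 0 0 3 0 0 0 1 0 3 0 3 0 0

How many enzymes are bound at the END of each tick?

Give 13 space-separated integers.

t=0: arr=0 -> substrate=0 bound=0 product=0
t=1: arr=0 -> substrate=0 bound=0 product=0
t=2: arr=3 -> substrate=0 bound=3 product=0
t=3: arr=0 -> substrate=0 bound=3 product=0
t=4: arr=0 -> substrate=0 bound=3 product=0
t=5: arr=0 -> substrate=0 bound=3 product=0
t=6: arr=1 -> substrate=0 bound=1 product=3
t=7: arr=0 -> substrate=0 bound=1 product=3
t=8: arr=3 -> substrate=1 bound=3 product=3
t=9: arr=0 -> substrate=1 bound=3 product=3
t=10: arr=3 -> substrate=3 bound=3 product=4
t=11: arr=0 -> substrate=3 bound=3 product=4
t=12: arr=0 -> substrate=1 bound=3 product=6

Answer: 0 0 3 3 3 3 1 1 3 3 3 3 3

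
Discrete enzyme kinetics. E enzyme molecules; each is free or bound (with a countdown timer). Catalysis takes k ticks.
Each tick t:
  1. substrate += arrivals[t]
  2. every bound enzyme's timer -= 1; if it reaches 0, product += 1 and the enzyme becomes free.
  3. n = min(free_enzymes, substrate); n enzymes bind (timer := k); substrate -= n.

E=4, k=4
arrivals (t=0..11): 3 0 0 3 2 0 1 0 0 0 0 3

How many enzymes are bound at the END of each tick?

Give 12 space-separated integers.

Answer: 3 3 3 4 4 4 4 4 2 2 2 4

Derivation:
t=0: arr=3 -> substrate=0 bound=3 product=0
t=1: arr=0 -> substrate=0 bound=3 product=0
t=2: arr=0 -> substrate=0 bound=3 product=0
t=3: arr=3 -> substrate=2 bound=4 product=0
t=4: arr=2 -> substrate=1 bound=4 product=3
t=5: arr=0 -> substrate=1 bound=4 product=3
t=6: arr=1 -> substrate=2 bound=4 product=3
t=7: arr=0 -> substrate=1 bound=4 product=4
t=8: arr=0 -> substrate=0 bound=2 product=7
t=9: arr=0 -> substrate=0 bound=2 product=7
t=10: arr=0 -> substrate=0 bound=2 product=7
t=11: arr=3 -> substrate=0 bound=4 product=8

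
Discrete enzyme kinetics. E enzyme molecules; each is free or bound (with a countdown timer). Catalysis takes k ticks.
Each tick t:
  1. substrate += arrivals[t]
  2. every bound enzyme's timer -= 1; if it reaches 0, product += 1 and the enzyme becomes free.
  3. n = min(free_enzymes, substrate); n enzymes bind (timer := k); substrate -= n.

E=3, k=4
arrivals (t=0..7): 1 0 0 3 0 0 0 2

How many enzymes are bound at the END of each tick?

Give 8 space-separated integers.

Answer: 1 1 1 3 3 3 3 3

Derivation:
t=0: arr=1 -> substrate=0 bound=1 product=0
t=1: arr=0 -> substrate=0 bound=1 product=0
t=2: arr=0 -> substrate=0 bound=1 product=0
t=3: arr=3 -> substrate=1 bound=3 product=0
t=4: arr=0 -> substrate=0 bound=3 product=1
t=5: arr=0 -> substrate=0 bound=3 product=1
t=6: arr=0 -> substrate=0 bound=3 product=1
t=7: arr=2 -> substrate=0 bound=3 product=3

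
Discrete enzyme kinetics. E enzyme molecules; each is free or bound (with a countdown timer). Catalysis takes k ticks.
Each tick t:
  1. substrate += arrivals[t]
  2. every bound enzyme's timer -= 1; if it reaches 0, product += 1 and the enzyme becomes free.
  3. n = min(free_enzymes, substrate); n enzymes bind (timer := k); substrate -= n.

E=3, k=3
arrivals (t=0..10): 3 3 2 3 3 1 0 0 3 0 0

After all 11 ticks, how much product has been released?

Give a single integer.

Answer: 9

Derivation:
t=0: arr=3 -> substrate=0 bound=3 product=0
t=1: arr=3 -> substrate=3 bound=3 product=0
t=2: arr=2 -> substrate=5 bound=3 product=0
t=3: arr=3 -> substrate=5 bound=3 product=3
t=4: arr=3 -> substrate=8 bound=3 product=3
t=5: arr=1 -> substrate=9 bound=3 product=3
t=6: arr=0 -> substrate=6 bound=3 product=6
t=7: arr=0 -> substrate=6 bound=3 product=6
t=8: arr=3 -> substrate=9 bound=3 product=6
t=9: arr=0 -> substrate=6 bound=3 product=9
t=10: arr=0 -> substrate=6 bound=3 product=9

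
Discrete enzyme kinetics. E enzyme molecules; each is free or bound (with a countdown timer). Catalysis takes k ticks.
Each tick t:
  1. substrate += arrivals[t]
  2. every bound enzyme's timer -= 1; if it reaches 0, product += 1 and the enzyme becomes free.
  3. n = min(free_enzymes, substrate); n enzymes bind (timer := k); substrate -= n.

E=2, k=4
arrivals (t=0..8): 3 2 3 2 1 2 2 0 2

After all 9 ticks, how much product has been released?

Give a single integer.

Answer: 4

Derivation:
t=0: arr=3 -> substrate=1 bound=2 product=0
t=1: arr=2 -> substrate=3 bound=2 product=0
t=2: arr=3 -> substrate=6 bound=2 product=0
t=3: arr=2 -> substrate=8 bound=2 product=0
t=4: arr=1 -> substrate=7 bound=2 product=2
t=5: arr=2 -> substrate=9 bound=2 product=2
t=6: arr=2 -> substrate=11 bound=2 product=2
t=7: arr=0 -> substrate=11 bound=2 product=2
t=8: arr=2 -> substrate=11 bound=2 product=4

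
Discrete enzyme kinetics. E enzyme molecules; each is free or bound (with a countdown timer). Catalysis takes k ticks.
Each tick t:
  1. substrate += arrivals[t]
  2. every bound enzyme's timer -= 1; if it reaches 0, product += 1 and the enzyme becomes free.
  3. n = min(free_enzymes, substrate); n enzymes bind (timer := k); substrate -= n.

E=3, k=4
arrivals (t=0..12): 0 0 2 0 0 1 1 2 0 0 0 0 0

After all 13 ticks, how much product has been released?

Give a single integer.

Answer: 5

Derivation:
t=0: arr=0 -> substrate=0 bound=0 product=0
t=1: arr=0 -> substrate=0 bound=0 product=0
t=2: arr=2 -> substrate=0 bound=2 product=0
t=3: arr=0 -> substrate=0 bound=2 product=0
t=4: arr=0 -> substrate=0 bound=2 product=0
t=5: arr=1 -> substrate=0 bound=3 product=0
t=6: arr=1 -> substrate=0 bound=2 product=2
t=7: arr=2 -> substrate=1 bound=3 product=2
t=8: arr=0 -> substrate=1 bound=3 product=2
t=9: arr=0 -> substrate=0 bound=3 product=3
t=10: arr=0 -> substrate=0 bound=2 product=4
t=11: arr=0 -> substrate=0 bound=1 product=5
t=12: arr=0 -> substrate=0 bound=1 product=5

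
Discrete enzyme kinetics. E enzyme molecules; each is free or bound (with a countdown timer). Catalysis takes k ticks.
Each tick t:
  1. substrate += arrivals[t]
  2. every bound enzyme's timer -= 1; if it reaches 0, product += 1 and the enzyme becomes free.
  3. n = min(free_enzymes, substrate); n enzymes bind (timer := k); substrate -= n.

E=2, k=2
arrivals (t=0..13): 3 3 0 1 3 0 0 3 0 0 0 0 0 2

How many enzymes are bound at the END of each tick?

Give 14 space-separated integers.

t=0: arr=3 -> substrate=1 bound=2 product=0
t=1: arr=3 -> substrate=4 bound=2 product=0
t=2: arr=0 -> substrate=2 bound=2 product=2
t=3: arr=1 -> substrate=3 bound=2 product=2
t=4: arr=3 -> substrate=4 bound=2 product=4
t=5: arr=0 -> substrate=4 bound=2 product=4
t=6: arr=0 -> substrate=2 bound=2 product=6
t=7: arr=3 -> substrate=5 bound=2 product=6
t=8: arr=0 -> substrate=3 bound=2 product=8
t=9: arr=0 -> substrate=3 bound=2 product=8
t=10: arr=0 -> substrate=1 bound=2 product=10
t=11: arr=0 -> substrate=1 bound=2 product=10
t=12: arr=0 -> substrate=0 bound=1 product=12
t=13: arr=2 -> substrate=1 bound=2 product=12

Answer: 2 2 2 2 2 2 2 2 2 2 2 2 1 2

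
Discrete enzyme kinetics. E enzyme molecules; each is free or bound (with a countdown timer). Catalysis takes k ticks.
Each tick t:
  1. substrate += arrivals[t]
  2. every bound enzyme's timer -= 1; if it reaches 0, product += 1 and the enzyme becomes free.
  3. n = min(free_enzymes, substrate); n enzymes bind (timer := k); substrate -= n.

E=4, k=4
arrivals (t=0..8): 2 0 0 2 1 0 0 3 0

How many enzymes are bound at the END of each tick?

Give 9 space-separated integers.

Answer: 2 2 2 4 3 3 3 4 3

Derivation:
t=0: arr=2 -> substrate=0 bound=2 product=0
t=1: arr=0 -> substrate=0 bound=2 product=0
t=2: arr=0 -> substrate=0 bound=2 product=0
t=3: arr=2 -> substrate=0 bound=4 product=0
t=4: arr=1 -> substrate=0 bound=3 product=2
t=5: arr=0 -> substrate=0 bound=3 product=2
t=6: arr=0 -> substrate=0 bound=3 product=2
t=7: arr=3 -> substrate=0 bound=4 product=4
t=8: arr=0 -> substrate=0 bound=3 product=5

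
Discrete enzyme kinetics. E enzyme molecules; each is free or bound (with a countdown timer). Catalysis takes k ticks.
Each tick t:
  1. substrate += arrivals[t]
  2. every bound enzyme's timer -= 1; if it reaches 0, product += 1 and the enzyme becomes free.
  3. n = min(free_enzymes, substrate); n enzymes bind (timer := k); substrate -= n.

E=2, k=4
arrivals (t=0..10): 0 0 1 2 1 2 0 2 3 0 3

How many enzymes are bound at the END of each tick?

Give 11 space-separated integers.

t=0: arr=0 -> substrate=0 bound=0 product=0
t=1: arr=0 -> substrate=0 bound=0 product=0
t=2: arr=1 -> substrate=0 bound=1 product=0
t=3: arr=2 -> substrate=1 bound=2 product=0
t=4: arr=1 -> substrate=2 bound=2 product=0
t=5: arr=2 -> substrate=4 bound=2 product=0
t=6: arr=0 -> substrate=3 bound=2 product=1
t=7: arr=2 -> substrate=4 bound=2 product=2
t=8: arr=3 -> substrate=7 bound=2 product=2
t=9: arr=0 -> substrate=7 bound=2 product=2
t=10: arr=3 -> substrate=9 bound=2 product=3

Answer: 0 0 1 2 2 2 2 2 2 2 2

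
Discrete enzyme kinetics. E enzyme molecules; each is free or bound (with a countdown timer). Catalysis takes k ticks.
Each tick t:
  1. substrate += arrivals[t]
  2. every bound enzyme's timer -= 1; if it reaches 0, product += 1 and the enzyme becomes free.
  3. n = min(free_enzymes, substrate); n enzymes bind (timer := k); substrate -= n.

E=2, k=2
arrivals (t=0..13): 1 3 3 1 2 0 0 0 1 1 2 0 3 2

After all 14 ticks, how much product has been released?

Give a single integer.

t=0: arr=1 -> substrate=0 bound=1 product=0
t=1: arr=3 -> substrate=2 bound=2 product=0
t=2: arr=3 -> substrate=4 bound=2 product=1
t=3: arr=1 -> substrate=4 bound=2 product=2
t=4: arr=2 -> substrate=5 bound=2 product=3
t=5: arr=0 -> substrate=4 bound=2 product=4
t=6: arr=0 -> substrate=3 bound=2 product=5
t=7: arr=0 -> substrate=2 bound=2 product=6
t=8: arr=1 -> substrate=2 bound=2 product=7
t=9: arr=1 -> substrate=2 bound=2 product=8
t=10: arr=2 -> substrate=3 bound=2 product=9
t=11: arr=0 -> substrate=2 bound=2 product=10
t=12: arr=3 -> substrate=4 bound=2 product=11
t=13: arr=2 -> substrate=5 bound=2 product=12

Answer: 12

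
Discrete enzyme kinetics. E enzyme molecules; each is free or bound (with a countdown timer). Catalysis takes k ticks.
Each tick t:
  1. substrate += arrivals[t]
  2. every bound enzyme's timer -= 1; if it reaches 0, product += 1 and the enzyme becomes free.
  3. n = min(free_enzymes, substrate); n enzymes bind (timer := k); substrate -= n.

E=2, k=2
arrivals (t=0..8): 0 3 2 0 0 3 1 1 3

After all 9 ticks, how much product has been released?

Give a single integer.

t=0: arr=0 -> substrate=0 bound=0 product=0
t=1: arr=3 -> substrate=1 bound=2 product=0
t=2: arr=2 -> substrate=3 bound=2 product=0
t=3: arr=0 -> substrate=1 bound=2 product=2
t=4: arr=0 -> substrate=1 bound=2 product=2
t=5: arr=3 -> substrate=2 bound=2 product=4
t=6: arr=1 -> substrate=3 bound=2 product=4
t=7: arr=1 -> substrate=2 bound=2 product=6
t=8: arr=3 -> substrate=5 bound=2 product=6

Answer: 6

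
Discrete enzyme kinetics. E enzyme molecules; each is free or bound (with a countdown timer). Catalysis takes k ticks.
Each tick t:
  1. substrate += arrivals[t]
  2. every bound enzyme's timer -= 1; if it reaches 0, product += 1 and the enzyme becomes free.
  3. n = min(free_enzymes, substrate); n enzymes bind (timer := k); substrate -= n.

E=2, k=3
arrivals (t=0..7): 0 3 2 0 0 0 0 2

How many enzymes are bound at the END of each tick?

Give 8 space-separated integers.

Answer: 0 2 2 2 2 2 2 2

Derivation:
t=0: arr=0 -> substrate=0 bound=0 product=0
t=1: arr=3 -> substrate=1 bound=2 product=0
t=2: arr=2 -> substrate=3 bound=2 product=0
t=3: arr=0 -> substrate=3 bound=2 product=0
t=4: arr=0 -> substrate=1 bound=2 product=2
t=5: arr=0 -> substrate=1 bound=2 product=2
t=6: arr=0 -> substrate=1 bound=2 product=2
t=7: arr=2 -> substrate=1 bound=2 product=4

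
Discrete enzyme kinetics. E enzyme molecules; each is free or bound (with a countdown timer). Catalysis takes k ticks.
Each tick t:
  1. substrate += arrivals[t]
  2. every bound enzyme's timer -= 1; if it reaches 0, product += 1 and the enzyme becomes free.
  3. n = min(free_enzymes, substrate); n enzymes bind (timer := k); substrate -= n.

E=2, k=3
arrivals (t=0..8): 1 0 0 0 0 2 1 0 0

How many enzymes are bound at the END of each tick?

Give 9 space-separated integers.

Answer: 1 1 1 0 0 2 2 2 1

Derivation:
t=0: arr=1 -> substrate=0 bound=1 product=0
t=1: arr=0 -> substrate=0 bound=1 product=0
t=2: arr=0 -> substrate=0 bound=1 product=0
t=3: arr=0 -> substrate=0 bound=0 product=1
t=4: arr=0 -> substrate=0 bound=0 product=1
t=5: arr=2 -> substrate=0 bound=2 product=1
t=6: arr=1 -> substrate=1 bound=2 product=1
t=7: arr=0 -> substrate=1 bound=2 product=1
t=8: arr=0 -> substrate=0 bound=1 product=3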